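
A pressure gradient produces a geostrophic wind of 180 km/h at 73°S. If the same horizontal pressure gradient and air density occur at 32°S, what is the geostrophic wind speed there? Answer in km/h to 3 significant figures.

With the same pressure gradient and density, V_g ∝ 1/f ∝ 1/sin φ.
V₂ = V₁ · sin φ₁ / sin φ₂ = 180 × sin 73° / sin 32°
V₂ = 180 × 0.9563/0.5299 = 325 km/h

325 km/h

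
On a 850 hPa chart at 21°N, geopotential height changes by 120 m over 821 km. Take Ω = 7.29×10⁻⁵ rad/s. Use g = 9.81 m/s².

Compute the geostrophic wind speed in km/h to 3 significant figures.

98.8 km/h

Coriolis parameter at 21°N:
f = 2Ω sin φ = 2 × 7.29×10⁻⁵ × sin 21° = 5.23×10⁻⁵ s⁻¹
Height gradient: |∂Z/∂n| = 120 m / 821000 m = 1.46×10⁻⁴
On a pressure surface, geostrophic balance gives V_g = (g/f)|∂Z/∂n|:
V_g = 9.81 × 1.46×10⁻⁴ / 5.23×10⁻⁵ = 27.4 m/s
Converting: 27.4 m/s × 3.6 = 98.8 km/h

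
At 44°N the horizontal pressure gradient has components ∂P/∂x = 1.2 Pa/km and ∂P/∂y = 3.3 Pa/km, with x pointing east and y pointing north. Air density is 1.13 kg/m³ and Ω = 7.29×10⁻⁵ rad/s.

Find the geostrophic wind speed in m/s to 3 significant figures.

Coriolis parameter at 44°N:
f = 2Ω sin φ = 2 × 7.29×10⁻⁵ × sin 44° = 1.01×10⁻⁴ s⁻¹
Component geostrophic relations (x east, y north):
u_g = −(1/(fρ)) ∂P/∂y,  v_g = (1/(fρ)) ∂P/∂x
u_g = −(3.3×10⁻³)/(1.01×10⁻⁴ × 1.13) = −28.8 m/s;  v_g = (1.2×10⁻³)/(1.01×10⁻⁴ × 1.13) = 10.5 m/s
|V_g| = √(u_g² + v_g²) = 30.7 m/s

30.7 m/s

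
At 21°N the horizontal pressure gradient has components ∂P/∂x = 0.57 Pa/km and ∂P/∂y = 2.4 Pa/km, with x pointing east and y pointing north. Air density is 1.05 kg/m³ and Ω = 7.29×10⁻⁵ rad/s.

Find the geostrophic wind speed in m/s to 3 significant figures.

45.0 m/s

Coriolis parameter at 21°N:
f = 2Ω sin φ = 2 × 7.29×10⁻⁵ × sin 21° = 5.23×10⁻⁵ s⁻¹
Component geostrophic relations (x east, y north):
u_g = −(1/(fρ)) ∂P/∂y,  v_g = (1/(fρ)) ∂P/∂x
u_g = −(2.4×10⁻³)/(5.23×10⁻⁵ × 1.05) = −43.7 m/s;  v_g = (0.57×10⁻³)/(5.23×10⁻⁵ × 1.05) = 10.4 m/s
|V_g| = √(u_g² + v_g²) = 45.0 m/s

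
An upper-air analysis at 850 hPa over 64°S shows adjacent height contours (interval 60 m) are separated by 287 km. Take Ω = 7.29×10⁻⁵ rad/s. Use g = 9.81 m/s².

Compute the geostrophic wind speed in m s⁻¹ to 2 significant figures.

Coriolis parameter at 64°S:
f = 2Ω sin φ = 2 × 7.29×10⁻⁵ × sin 64° = 1.31×10⁻⁴ s⁻¹
Height gradient: |∂Z/∂n| = 60 m / 287000 m = 2.09×10⁻⁴
On a pressure surface, geostrophic balance gives V_g = (g/f)|∂Z/∂n|:
V_g = 9.81 × 2.09×10⁻⁴ / 1.31×10⁻⁴ = 15.7 m/s

16 m s⁻¹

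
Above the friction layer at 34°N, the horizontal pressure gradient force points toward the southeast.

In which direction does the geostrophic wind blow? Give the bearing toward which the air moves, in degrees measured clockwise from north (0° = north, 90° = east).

The pressure-gradient force points toward the southeast (bearing 135°).
Geostrophic balance: in the Northern Hemisphere the Coriolis force deflects motion to the right, so the geostrophic wind blows 90° to the right of the pressure-gradient force (low pressure on the left).
Rotating 135° by 90° clockwise gives 225° — the wind blows toward the southwest.

225°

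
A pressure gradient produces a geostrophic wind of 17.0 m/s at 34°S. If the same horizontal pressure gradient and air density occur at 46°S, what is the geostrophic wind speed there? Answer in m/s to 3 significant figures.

13.2 m/s

With the same pressure gradient and density, V_g ∝ 1/f ∝ 1/sin φ.
V₂ = V₁ · sin φ₁ / sin φ₂ = 17.0 × sin 34° / sin 46°
V₂ = 17.0 × 0.5592/0.7193 = 13.2 m/s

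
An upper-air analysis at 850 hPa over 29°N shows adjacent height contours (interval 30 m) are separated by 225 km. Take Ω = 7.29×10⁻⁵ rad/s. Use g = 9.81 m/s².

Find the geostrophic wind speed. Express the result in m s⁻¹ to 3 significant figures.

18.5 m s⁻¹

Coriolis parameter at 29°N:
f = 2Ω sin φ = 2 × 7.29×10⁻⁵ × sin 29° = 7.07×10⁻⁵ s⁻¹
Height gradient: |∂Z/∂n| = 30 m / 225000 m = 1.33×10⁻⁴
On a pressure surface, geostrophic balance gives V_g = (g/f)|∂Z/∂n|:
V_g = 9.81 × 1.33×10⁻⁴ / 7.07×10⁻⁵ = 18.5 m/s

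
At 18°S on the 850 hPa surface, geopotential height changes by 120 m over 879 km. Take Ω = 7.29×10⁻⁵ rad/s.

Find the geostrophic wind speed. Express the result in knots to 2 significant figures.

58 knots

Coriolis parameter at 18°S:
f = 2Ω sin φ = 2 × 7.29×10⁻⁵ × sin 18° = 4.51×10⁻⁵ s⁻¹
Height gradient: |∂Z/∂n| = 120 m / 879000 m = 1.37×10⁻⁴
On a pressure surface, geostrophic balance gives V_g = (g/f)|∂Z/∂n|:
V_g = 9.81 × 1.37×10⁻⁴ / 4.51×10⁻⁵ = 29.7 m/s
Converting: 29.7 m/s × 1.944 = 58 knots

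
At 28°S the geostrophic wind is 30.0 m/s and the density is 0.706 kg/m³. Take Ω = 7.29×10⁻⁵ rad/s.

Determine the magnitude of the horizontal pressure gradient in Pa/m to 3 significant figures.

Coriolis parameter at 28°S:
f = 2Ω sin φ = 2 × 7.29×10⁻⁵ × sin 28° = 6.84×10⁻⁵ s⁻¹
Geostrophic balance rearranged: |∂P/∂n| = f ρ V_g
|∂P/∂n| = 6.84×10⁻⁵ × 0.706 × 30.0 = 1.45×10⁻³ Pa/m

1.45×10⁻³ Pa/m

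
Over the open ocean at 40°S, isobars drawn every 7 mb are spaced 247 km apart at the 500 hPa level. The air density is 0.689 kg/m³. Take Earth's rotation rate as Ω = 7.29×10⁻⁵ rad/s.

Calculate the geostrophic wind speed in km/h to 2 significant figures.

Coriolis parameter at 40°S:
f = 2Ω sin φ = 2 × 7.29×10⁻⁵ × sin 40° = 9.37×10⁻⁵ s⁻¹
Pressure gradient: |∂P/∂n| = 700 Pa / 247000 m = 2.83×10⁻³ Pa/m
Geostrophic balance (pressure-gradient force = Coriolis force):
V_g = (1/(fρ)) |∂P/∂n| = 2.83×10⁻³ / (9.37×10⁻⁵ × 0.689) = 43.9 m/s
Converting: 43.9 m/s × 3.6 = 160 km/h

160 km/h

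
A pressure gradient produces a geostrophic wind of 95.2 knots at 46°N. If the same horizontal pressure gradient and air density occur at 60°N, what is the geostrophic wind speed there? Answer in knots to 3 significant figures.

With the same pressure gradient and density, V_g ∝ 1/f ∝ 1/sin φ.
V₂ = V₁ · sin φ₁ / sin φ₂ = 95.2 × sin 46° / sin 60°
V₂ = 95.2 × 0.7193/0.8660 = 79.1 knots

79.1 knots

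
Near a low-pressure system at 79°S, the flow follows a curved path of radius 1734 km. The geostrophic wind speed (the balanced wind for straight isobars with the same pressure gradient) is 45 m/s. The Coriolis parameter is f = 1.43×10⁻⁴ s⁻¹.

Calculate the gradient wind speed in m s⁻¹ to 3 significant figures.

38.9 m s⁻¹

Around a low, centrifugal force acts outward with Coriolis, so pressure-gradient force balances both:
(1/ρ)|∂P/∂n| = fV + V²/R  →  V² + fR·V − fR·V_g = 0
With fR = 1.43×10⁻⁴ × 1734×10³ m = 248 m/s:
V = [−fR + √((fR)² + 4 fR V_g)]/2 = [−248 + √(248² + 4×248×45)]/2 = 38.9 m/s
Subgeostrophic (V < V_g = 45 m/s), as expected around a low.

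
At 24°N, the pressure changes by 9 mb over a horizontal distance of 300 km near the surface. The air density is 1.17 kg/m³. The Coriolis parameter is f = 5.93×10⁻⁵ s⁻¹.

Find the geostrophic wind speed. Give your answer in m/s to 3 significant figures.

Pressure gradient: |∂P/∂n| = 900 Pa / 300000 m = 3.00×10⁻³ Pa/m
Geostrophic balance (pressure-gradient force = Coriolis force):
V_g = (1/(fρ)) |∂P/∂n| = 3.00×10⁻³ / (5.93×10⁻⁵ × 1.17) = 43.2 m/s

43.2 m/s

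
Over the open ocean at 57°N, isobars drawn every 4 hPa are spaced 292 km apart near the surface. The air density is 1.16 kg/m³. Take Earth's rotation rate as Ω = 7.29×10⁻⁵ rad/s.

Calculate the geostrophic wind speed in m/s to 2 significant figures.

9.7 m/s

Coriolis parameter at 57°N:
f = 2Ω sin φ = 2 × 7.29×10⁻⁵ × sin 57° = 1.22×10⁻⁴ s⁻¹
Pressure gradient: |∂P/∂n| = 400 Pa / 292000 m = 1.37×10⁻³ Pa/m
Geostrophic balance (pressure-gradient force = Coriolis force):
V_g = (1/(fρ)) |∂P/∂n| = 1.37×10⁻³ / (1.22×10⁻⁴ × 1.16) = 9.66 m/s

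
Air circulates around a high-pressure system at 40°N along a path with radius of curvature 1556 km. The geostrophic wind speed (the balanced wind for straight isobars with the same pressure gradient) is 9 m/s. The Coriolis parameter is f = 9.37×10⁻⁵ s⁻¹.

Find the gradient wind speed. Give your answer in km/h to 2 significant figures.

Around a high, pressure-gradient force acts outward with centrifugal, so Coriolis balances both:
fV = (1/ρ)|∂P/∂n| + V²/R  →  V² − fR·V + fR·V_g = 0
With fR = 9.37×10⁻⁵ × 1556×10³ m = 146 m/s:
V = [fR − √((fR)² − 4 fR V_g)]/2 = [146 − √(146² − 4×146×9)]/2 = 9.64 m/s
Supergeostrophic (V > V_g = 9 m/s), as expected around a high.
Converting: 9.64 m/s × 3.6 = 35 km/h

35 km/h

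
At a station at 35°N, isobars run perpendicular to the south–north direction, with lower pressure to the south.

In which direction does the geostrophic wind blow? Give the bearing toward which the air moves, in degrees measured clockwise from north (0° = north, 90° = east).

270°

The pressure-gradient force points toward the south (bearing 180°).
Geostrophic balance: in the Northern Hemisphere the Coriolis force deflects motion to the right, so the geostrophic wind blows 90° to the right of the pressure-gradient force (low pressure on the left).
Rotating 180° by 90° clockwise gives 270° — the wind blows toward the west.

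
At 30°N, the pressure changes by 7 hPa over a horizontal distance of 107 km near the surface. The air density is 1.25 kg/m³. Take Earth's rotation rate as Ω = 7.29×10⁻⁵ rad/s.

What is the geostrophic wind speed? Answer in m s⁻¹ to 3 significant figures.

71.8 m s⁻¹

Coriolis parameter at 30°N:
f = 2Ω sin φ = 2 × 7.29×10⁻⁵ × sin 30° = 7.29×10⁻⁵ s⁻¹
Pressure gradient: |∂P/∂n| = 700 Pa / 107000 m = 6.54×10⁻³ Pa/m
Geostrophic balance (pressure-gradient force = Coriolis force):
V_g = (1/(fρ)) |∂P/∂n| = 6.54×10⁻³ / (7.29×10⁻⁵ × 1.25) = 71.8 m/s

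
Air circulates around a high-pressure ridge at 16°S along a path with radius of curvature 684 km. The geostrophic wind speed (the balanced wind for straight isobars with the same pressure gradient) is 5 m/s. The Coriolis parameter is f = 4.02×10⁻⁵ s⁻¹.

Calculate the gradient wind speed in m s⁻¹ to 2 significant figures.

Around a high, pressure-gradient force acts outward with centrifugal, so Coriolis balances both:
fV = (1/ρ)|∂P/∂n| + V²/R  →  V² − fR·V + fR·V_g = 0
With fR = 4.02×10⁻⁵ × 684×10³ m = 27.5 m/s:
V = [fR − √((fR)² − 4 fR V_g)]/2 = [27.5 − √(27.5² − 4×27.5×5)]/2 = 6.57 m/s
Supergeostrophic (V > V_g = 5 m/s), as expected around a high.

6.6 m s⁻¹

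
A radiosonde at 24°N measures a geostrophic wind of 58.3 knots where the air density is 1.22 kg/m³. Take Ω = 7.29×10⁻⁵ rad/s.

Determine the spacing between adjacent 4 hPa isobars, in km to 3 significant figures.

184 km

Coriolis parameter at 24°N:
f = 2Ω sin φ = 2 × 7.29×10⁻⁵ × sin 24° = 5.93×10⁻⁵ s⁻¹
Wind speed in SI: 58.3 knots = 30.0 m/s
Geostrophic balance rearranged: |∂P/∂n| = f ρ V_g
|∂P/∂n| = 5.93×10⁻⁵ × 1.22 × 30.0 = 2.17×10⁻³ Pa/m
Isobar spacing: Δn = ΔP/|∂P/∂n| = 400 Pa / 2.17×10⁻³ Pa/m = 184341 m ≈ 184 km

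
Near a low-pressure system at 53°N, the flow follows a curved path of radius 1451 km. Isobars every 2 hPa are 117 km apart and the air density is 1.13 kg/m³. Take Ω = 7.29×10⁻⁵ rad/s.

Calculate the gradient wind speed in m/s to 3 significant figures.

12.1 m/s

Coriolis parameter at 53°N:
f = 2Ω sin φ = 2 × 7.29×10⁻⁵ × sin 53° = 1.16×10⁻⁴ s⁻¹
Pressure gradient: |∂P/∂n| = 200 Pa / 117000 m = 1.71×10⁻³ Pa/m
Geostrophic speed: V_g = |∂P/∂n|/(fρ) = 1.71×10⁻³/(1.16×10⁻⁴ × 1.13) = 13.0 m/s
Around a low, centrifugal force acts outward with Coriolis, so pressure-gradient force balances both:
(1/ρ)|∂P/∂n| = fV + V²/R  →  V² + fR·V − fR·V_g = 0
With fR = 1.16×10⁻⁴ × 1451×10³ m = 169 m/s:
V = [−fR + √((fR)² + 4 fR V_g)]/2 = [−169 + √(169² + 4×169×13)]/2 = 12.1 m/s
Subgeostrophic (V < V_g = 13 m/s), as expected around a low.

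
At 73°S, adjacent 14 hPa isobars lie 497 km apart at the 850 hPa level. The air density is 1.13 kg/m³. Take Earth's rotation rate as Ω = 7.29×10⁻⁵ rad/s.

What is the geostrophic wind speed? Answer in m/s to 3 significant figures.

17.9 m/s

Coriolis parameter at 73°S:
f = 2Ω sin φ = 2 × 7.29×10⁻⁵ × sin 73° = 1.39×10⁻⁴ s⁻¹
Pressure gradient: |∂P/∂n| = 1400 Pa / 497000 m = 2.82×10⁻³ Pa/m
Geostrophic balance (pressure-gradient force = Coriolis force):
V_g = (1/(fρ)) |∂P/∂n| = 2.82×10⁻³ / (1.39×10⁻⁴ × 1.13) = 17.9 m/s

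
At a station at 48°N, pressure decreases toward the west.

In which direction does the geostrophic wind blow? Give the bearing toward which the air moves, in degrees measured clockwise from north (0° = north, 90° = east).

000°

The pressure-gradient force points toward the west (bearing 270°).
Geostrophic balance: in the Northern Hemisphere the Coriolis force deflects motion to the right, so the geostrophic wind blows 90° to the right of the pressure-gradient force (low pressure on the left).
Rotating 270° by 90° clockwise gives 000° — the wind blows toward the north.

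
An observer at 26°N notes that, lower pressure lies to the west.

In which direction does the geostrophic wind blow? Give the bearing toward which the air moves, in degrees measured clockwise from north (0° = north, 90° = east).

000°

The pressure-gradient force points toward the west (bearing 270°).
Geostrophic balance: in the Northern Hemisphere the Coriolis force deflects motion to the right, so the geostrophic wind blows 90° to the right of the pressure-gradient force (low pressure on the left).
Rotating 270° by 90° clockwise gives 000° — the wind blows toward the north.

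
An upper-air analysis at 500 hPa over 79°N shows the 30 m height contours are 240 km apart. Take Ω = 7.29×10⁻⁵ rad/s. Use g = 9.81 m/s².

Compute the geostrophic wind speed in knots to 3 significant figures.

Coriolis parameter at 79°N:
f = 2Ω sin φ = 2 × 7.29×10⁻⁵ × sin 79° = 1.43×10⁻⁴ s⁻¹
Height gradient: |∂Z/∂n| = 30 m / 240000 m = 1.25×10⁻⁴
On a pressure surface, geostrophic balance gives V_g = (g/f)|∂Z/∂n|:
V_g = 9.81 × 1.25×10⁻⁴ / 1.43×10⁻⁴ = 8.57 m/s
Converting: 8.57 m/s × 1.944 = 16.7 knots

16.7 knots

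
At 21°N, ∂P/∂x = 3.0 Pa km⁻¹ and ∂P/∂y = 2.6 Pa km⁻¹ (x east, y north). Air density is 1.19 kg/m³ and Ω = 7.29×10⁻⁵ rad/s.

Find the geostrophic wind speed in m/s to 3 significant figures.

63.8 m/s

Coriolis parameter at 21°N:
f = 2Ω sin φ = 2 × 7.29×10⁻⁵ × sin 21° = 5.23×10⁻⁵ s⁻¹
Component geostrophic relations (x east, y north):
u_g = −(1/(fρ)) ∂P/∂y,  v_g = (1/(fρ)) ∂P/∂x
u_g = −(2.6×10⁻³)/(5.23×10⁻⁵ × 1.19) = −41.8 m/s;  v_g = (3.0×10⁻³)/(5.23×10⁻⁵ × 1.19) = 48.2 m/s
|V_g| = √(u_g² + v_g²) = 63.8 m/s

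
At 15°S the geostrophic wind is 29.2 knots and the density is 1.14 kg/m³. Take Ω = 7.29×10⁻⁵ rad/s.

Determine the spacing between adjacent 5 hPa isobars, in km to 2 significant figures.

Coriolis parameter at 15°S:
f = 2Ω sin φ = 2 × 7.29×10⁻⁵ × sin 15° = 3.77×10⁻⁵ s⁻¹
Wind speed in SI: 29.2 knots = 15.0 m/s
Geostrophic balance rearranged: |∂P/∂n| = f ρ V_g
|∂P/∂n| = 3.77×10⁻⁵ × 1.14 × 15.0 = 6.46×10⁻⁴ Pa/m
Isobar spacing: Δn = ΔP/|∂P/∂n| = 500 Pa / 6.46×10⁻⁴ Pa/m = 773732 m ≈ 770 km

770 km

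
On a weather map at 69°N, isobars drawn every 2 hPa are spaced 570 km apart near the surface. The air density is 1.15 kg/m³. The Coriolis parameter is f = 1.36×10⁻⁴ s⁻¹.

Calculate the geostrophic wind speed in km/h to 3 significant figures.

Pressure gradient: |∂P/∂n| = 200 Pa / 570000 m = 3.51×10⁻⁴ Pa/m
Geostrophic balance (pressure-gradient force = Coriolis force):
V_g = (1/(fρ)) |∂P/∂n| = 3.51×10⁻⁴ / (1.36×10⁻⁴ × 1.15) = 2.24 m/s
Converting: 2.24 m/s × 3.6 = 8.08 km/h

8.08 km/h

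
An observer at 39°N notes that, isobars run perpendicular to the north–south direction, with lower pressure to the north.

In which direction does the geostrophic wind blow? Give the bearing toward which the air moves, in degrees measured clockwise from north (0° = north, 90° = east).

090°

The pressure-gradient force points toward the north (bearing 000°).
Geostrophic balance: in the Northern Hemisphere the Coriolis force deflects motion to the right, so the geostrophic wind blows 90° to the right of the pressure-gradient force (low pressure on the left).
Rotating 000° by 90° clockwise gives 090° — the wind blows toward the east.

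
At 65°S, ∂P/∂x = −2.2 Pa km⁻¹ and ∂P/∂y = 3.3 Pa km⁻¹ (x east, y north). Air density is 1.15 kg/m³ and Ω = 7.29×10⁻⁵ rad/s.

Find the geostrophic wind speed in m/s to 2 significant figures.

26 m/s

Coriolis parameter at 65°S:
f = 2Ω sin φ = 2 × 7.29×10⁻⁵ × sin 65° = 1.32×10⁻⁴ s⁻¹
In the Southern Hemisphere f is negative: f = −1.32×10⁻⁴ s⁻¹.
Component geostrophic relations (x east, y north):
u_g = −(1/(fρ)) ∂P/∂y,  v_g = (1/(fρ)) ∂P/∂x
u_g = −(3.3×10⁻³)/(−1.32×10⁻⁴ × 1.15) = 21.7 m/s;  v_g = (−2.2×10⁻³)/(−1.32×10⁻⁴ × 1.15) = 14.5 m/s
|V_g| = √(u_g² + v_g²) = 26.1 m/s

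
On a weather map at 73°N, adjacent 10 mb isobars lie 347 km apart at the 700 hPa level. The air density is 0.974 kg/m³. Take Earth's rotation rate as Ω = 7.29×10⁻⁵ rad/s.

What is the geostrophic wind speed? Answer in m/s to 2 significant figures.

Coriolis parameter at 73°N:
f = 2Ω sin φ = 2 × 7.29×10⁻⁵ × sin 73° = 1.39×10⁻⁴ s⁻¹
Pressure gradient: |∂P/∂n| = 1000 Pa / 347000 m = 2.88×10⁻³ Pa/m
Geostrophic balance (pressure-gradient force = Coriolis force):
V_g = (1/(fρ)) |∂P/∂n| = 2.88×10⁻³ / (1.39×10⁻⁴ × 0.974) = 21.2 m/s

21 m/s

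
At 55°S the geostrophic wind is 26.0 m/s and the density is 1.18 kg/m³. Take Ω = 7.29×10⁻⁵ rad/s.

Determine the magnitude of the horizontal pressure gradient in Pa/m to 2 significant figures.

Coriolis parameter at 55°S:
f = 2Ω sin φ = 2 × 7.29×10⁻⁵ × sin 55° = 1.19×10⁻⁴ s⁻¹
Geostrophic balance rearranged: |∂P/∂n| = f ρ V_g
|∂P/∂n| = 1.19×10⁻⁴ × 1.18 × 26.0 = 3.66×10⁻³ Pa/m

3.7×10⁻³ Pa/m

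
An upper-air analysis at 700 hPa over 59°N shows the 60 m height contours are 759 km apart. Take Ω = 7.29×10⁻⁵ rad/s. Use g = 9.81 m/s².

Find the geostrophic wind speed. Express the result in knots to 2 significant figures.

Coriolis parameter at 59°N:
f = 2Ω sin φ = 2 × 7.29×10⁻⁵ × sin 59° = 1.25×10⁻⁴ s⁻¹
Height gradient: |∂Z/∂n| = 60 m / 759000 m = 7.91×10⁻⁵
On a pressure surface, geostrophic balance gives V_g = (g/f)|∂Z/∂n|:
V_g = 9.81 × 7.91×10⁻⁵ / 1.25×10⁻⁴ = 6.21 m/s
Converting: 6.21 m/s × 1.944 = 12 knots

12 knots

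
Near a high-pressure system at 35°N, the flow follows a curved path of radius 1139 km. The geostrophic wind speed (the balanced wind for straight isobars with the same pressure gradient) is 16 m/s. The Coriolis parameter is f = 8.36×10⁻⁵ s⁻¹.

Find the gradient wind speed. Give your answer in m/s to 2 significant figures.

20 m/s

Around a high, pressure-gradient force acts outward with centrifugal, so Coriolis balances both:
fV = (1/ρ)|∂P/∂n| + V²/R  →  V² − fR·V + fR·V_g = 0
With fR = 8.36×10⁻⁵ × 1139×10³ m = 95.2 m/s:
V = [fR − √((fR)² − 4 fR V_g)]/2 = [95.2 − √(95.2² − 4×95.2×16)]/2 = 20.3 m/s
Supergeostrophic (V > V_g = 16 m/s), as expected around a high.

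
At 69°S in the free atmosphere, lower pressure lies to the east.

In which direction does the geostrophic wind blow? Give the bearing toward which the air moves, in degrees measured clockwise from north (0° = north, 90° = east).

000°

The pressure-gradient force points toward the east (bearing 090°).
Geostrophic balance: in the Southern Hemisphere the Coriolis force deflects motion to the left, so the geostrophic wind blows 90° to the left of the pressure-gradient force (low pressure on the right).
Rotating 090° by 90° counterclockwise gives 000° — the wind blows toward the north.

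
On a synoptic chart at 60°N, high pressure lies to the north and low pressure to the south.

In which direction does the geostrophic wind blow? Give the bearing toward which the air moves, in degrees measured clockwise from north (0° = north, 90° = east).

270°

The pressure-gradient force points toward the south (bearing 180°).
Geostrophic balance: in the Northern Hemisphere the Coriolis force deflects motion to the right, so the geostrophic wind blows 90° to the right of the pressure-gradient force (low pressure on the left).
Rotating 180° by 90° clockwise gives 270° — the wind blows toward the west.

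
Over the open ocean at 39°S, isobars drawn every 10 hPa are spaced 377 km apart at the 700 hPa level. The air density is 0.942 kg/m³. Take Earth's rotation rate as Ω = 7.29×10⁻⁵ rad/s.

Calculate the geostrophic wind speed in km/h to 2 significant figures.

110 km/h

Coriolis parameter at 39°S:
f = 2Ω sin φ = 2 × 7.29×10⁻⁵ × sin 39° = 9.18×10⁻⁵ s⁻¹
Pressure gradient: |∂P/∂n| = 1000 Pa / 377000 m = 2.65×10⁻³ Pa/m
Geostrophic balance (pressure-gradient force = Coriolis force):
V_g = (1/(fρ)) |∂P/∂n| = 2.65×10⁻³ / (9.18×10⁻⁵ × 0.942) = 30.7 m/s
Converting: 30.7 m/s × 3.6 = 110 km/h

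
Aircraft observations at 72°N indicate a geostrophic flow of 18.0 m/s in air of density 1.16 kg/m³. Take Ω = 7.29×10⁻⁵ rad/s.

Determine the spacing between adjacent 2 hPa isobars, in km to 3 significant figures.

69.1 km

Coriolis parameter at 72°N:
f = 2Ω sin φ = 2 × 7.29×10⁻⁵ × sin 72° = 1.39×10⁻⁴ s⁻¹
Geostrophic balance rearranged: |∂P/∂n| = f ρ V_g
|∂P/∂n| = 1.39×10⁻⁴ × 1.16 × 18.0 = 2.90×10⁻³ Pa/m
Isobar spacing: Δn = ΔP/|∂P/∂n| = 200 Pa / 2.90×10⁻³ Pa/m = 69077 m ≈ 69.1 km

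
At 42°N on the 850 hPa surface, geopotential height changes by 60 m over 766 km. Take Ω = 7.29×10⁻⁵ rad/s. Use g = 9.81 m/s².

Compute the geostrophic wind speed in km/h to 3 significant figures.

Coriolis parameter at 42°N:
f = 2Ω sin φ = 2 × 7.29×10⁻⁵ × sin 42° = 9.76×10⁻⁵ s⁻¹
Height gradient: |∂Z/∂n| = 60 m / 766000 m = 7.83×10⁻⁵
On a pressure surface, geostrophic balance gives V_g = (g/f)|∂Z/∂n|:
V_g = 9.81 × 7.83×10⁻⁵ / 9.76×10⁻⁵ = 7.88 m/s
Converting: 7.88 m/s × 3.6 = 28.4 km/h

28.4 km/h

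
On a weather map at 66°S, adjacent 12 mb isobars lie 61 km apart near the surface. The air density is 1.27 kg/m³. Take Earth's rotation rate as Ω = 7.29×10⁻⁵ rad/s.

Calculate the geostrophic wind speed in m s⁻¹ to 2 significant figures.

Coriolis parameter at 66°S:
f = 2Ω sin φ = 2 × 7.29×10⁻⁵ × sin 66° = 1.33×10⁻⁴ s⁻¹
Pressure gradient: |∂P/∂n| = 1200 Pa / 61000 m = 1.97×10⁻² Pa/m
Geostrophic balance (pressure-gradient force = Coriolis force):
V_g = (1/(fρ)) |∂P/∂n| = 1.97×10⁻² / (1.33×10⁻⁴ × 1.27) = 116 m/s

120 m s⁻¹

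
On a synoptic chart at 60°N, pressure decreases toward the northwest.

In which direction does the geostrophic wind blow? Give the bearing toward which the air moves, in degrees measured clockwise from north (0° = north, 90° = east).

045°

The pressure-gradient force points toward the northwest (bearing 315°).
Geostrophic balance: in the Northern Hemisphere the Coriolis force deflects motion to the right, so the geostrophic wind blows 90° to the right of the pressure-gradient force (low pressure on the left).
Rotating 315° by 90° clockwise gives 045° — the wind blows toward the northeast.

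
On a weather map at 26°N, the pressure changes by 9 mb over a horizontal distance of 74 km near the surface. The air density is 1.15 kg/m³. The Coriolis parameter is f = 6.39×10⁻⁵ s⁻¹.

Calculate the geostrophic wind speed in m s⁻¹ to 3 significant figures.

Pressure gradient: |∂P/∂n| = 900 Pa / 74000 m = 1.22×10⁻² Pa/m
Geostrophic balance (pressure-gradient force = Coriolis force):
V_g = (1/(fρ)) |∂P/∂n| = 1.22×10⁻² / (6.39×10⁻⁵ × 1.15) = 166 m/s

166 m s⁻¹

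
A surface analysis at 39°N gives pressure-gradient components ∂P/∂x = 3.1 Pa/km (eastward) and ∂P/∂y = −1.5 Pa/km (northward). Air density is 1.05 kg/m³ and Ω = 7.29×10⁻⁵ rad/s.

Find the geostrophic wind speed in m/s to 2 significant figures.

36 m/s

Coriolis parameter at 39°N:
f = 2Ω sin φ = 2 × 7.29×10⁻⁵ × sin 39° = 9.18×10⁻⁵ s⁻¹
Component geostrophic relations (x east, y north):
u_g = −(1/(fρ)) ∂P/∂y,  v_g = (1/(fρ)) ∂P/∂x
u_g = −(−1.5×10⁻³)/(9.18×10⁻⁵ × 1.05) = 15.6 m/s;  v_g = (3.1×10⁻³)/(9.18×10⁻⁵ × 1.05) = 32.2 m/s
|V_g| = √(u_g² + v_g²) = 35.7 m/s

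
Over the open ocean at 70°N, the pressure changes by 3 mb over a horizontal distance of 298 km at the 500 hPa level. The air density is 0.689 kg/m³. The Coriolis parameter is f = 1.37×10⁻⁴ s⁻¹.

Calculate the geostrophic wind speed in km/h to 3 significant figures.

Pressure gradient: |∂P/∂n| = 300 Pa / 298000 m = 1.01×10⁻³ Pa/m
Geostrophic balance (pressure-gradient force = Coriolis force):
V_g = (1/(fρ)) |∂P/∂n| = 1.01×10⁻³ / (1.37×10⁻⁴ × 0.689) = 10.7 m/s
Converting: 10.7 m/s × 3.6 = 38.4 km/h

38.4 km/h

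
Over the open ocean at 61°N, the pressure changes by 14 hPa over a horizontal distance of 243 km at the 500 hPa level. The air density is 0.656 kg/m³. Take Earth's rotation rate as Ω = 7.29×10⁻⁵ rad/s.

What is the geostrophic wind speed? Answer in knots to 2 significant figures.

Coriolis parameter at 61°N:
f = 2Ω sin φ = 2 × 7.29×10⁻⁵ × sin 61° = 1.28×10⁻⁴ s⁻¹
Pressure gradient: |∂P/∂n| = 1400 Pa / 243000 m = 5.76×10⁻³ Pa/m
Geostrophic balance (pressure-gradient force = Coriolis force):
V_g = (1/(fρ)) |∂P/∂n| = 5.76×10⁻³ / (1.28×10⁻⁴ × 0.656) = 68.9 m/s
Converting: 68.9 m/s × 1.944 = 130 knots

130 knots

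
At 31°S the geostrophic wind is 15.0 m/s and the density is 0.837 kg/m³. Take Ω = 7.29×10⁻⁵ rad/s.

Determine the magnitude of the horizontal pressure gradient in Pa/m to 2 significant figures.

9.4×10⁻⁴ Pa/m

Coriolis parameter at 31°S:
f = 2Ω sin φ = 2 × 7.29×10⁻⁵ × sin 31° = 7.51×10⁻⁵ s⁻¹
Geostrophic balance rearranged: |∂P/∂n| = f ρ V_g
|∂P/∂n| = 7.51×10⁻⁵ × 0.837 × 15.0 = 9.43×10⁻⁴ Pa/m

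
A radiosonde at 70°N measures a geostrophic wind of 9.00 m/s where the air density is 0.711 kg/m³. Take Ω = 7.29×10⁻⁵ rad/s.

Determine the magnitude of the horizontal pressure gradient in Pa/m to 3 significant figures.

Coriolis parameter at 70°N:
f = 2Ω sin φ = 2 × 7.29×10⁻⁵ × sin 70° = 1.37×10⁻⁴ s⁻¹
Geostrophic balance rearranged: |∂P/∂n| = f ρ V_g
|∂P/∂n| = 1.37×10⁻⁴ × 0.711 × 9.00 = 8.77×10⁻⁴ Pa/m

8.77×10⁻⁴ Pa/m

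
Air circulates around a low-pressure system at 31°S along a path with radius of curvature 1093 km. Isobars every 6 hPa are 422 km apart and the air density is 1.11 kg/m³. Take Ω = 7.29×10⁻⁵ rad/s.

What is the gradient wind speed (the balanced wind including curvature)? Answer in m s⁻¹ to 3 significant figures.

14.5 m s⁻¹

Coriolis parameter at 31°S:
f = 2Ω sin φ = 2 × 7.29×10⁻⁵ × sin 31° = 7.51×10⁻⁵ s⁻¹
Pressure gradient: |∂P/∂n| = 600 Pa / 422000 m = 1.42×10⁻³ Pa/m
Geostrophic speed: V_g = |∂P/∂n|/(fρ) = 1.42×10⁻³/(7.51×10⁻⁵ × 1.11) = 17.1 m/s
Around a low, centrifugal force acts outward with Coriolis, so pressure-gradient force balances both:
(1/ρ)|∂P/∂n| = fV + V²/R  →  V² + fR·V − fR·V_g = 0
With fR = 7.51×10⁻⁵ × 1093×10³ m = 82.1 m/s:
V = [−fR + √((fR)² + 4 fR V_g)]/2 = [−82.1 + √(82.1² + 4×82.1×17.1)]/2 = 14.5 m/s
Subgeostrophic (V < V_g = 17.1 m/s), as expected around a low.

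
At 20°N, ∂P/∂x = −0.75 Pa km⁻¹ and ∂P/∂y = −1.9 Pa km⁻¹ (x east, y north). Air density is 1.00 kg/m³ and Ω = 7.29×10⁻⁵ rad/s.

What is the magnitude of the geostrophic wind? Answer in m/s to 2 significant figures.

41 m/s

Coriolis parameter at 20°N:
f = 2Ω sin φ = 2 × 7.29×10⁻⁵ × sin 20° = 4.99×10⁻⁵ s⁻¹
Component geostrophic relations (x east, y north):
u_g = −(1/(fρ)) ∂P/∂y,  v_g = (1/(fρ)) ∂P/∂x
u_g = −(−1.9×10⁻³)/(4.99×10⁻⁵ × 1.00) = 38.1 m/s;  v_g = (−0.75×10⁻³)/(4.99×10⁻⁵ × 1.00) = −15.0 m/s
|V_g| = √(u_g² + v_g²) = 41.0 m/s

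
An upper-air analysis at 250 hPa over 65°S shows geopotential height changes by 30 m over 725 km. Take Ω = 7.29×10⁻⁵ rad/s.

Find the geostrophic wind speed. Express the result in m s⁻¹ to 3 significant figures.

3.07 m s⁻¹

Coriolis parameter at 65°S:
f = 2Ω sin φ = 2 × 7.29×10⁻⁵ × sin 65° = 1.32×10⁻⁴ s⁻¹
Height gradient: |∂Z/∂n| = 30 m / 725000 m = 4.14×10⁻⁵
On a pressure surface, geostrophic balance gives V_g = (g/f)|∂Z/∂n|:
V_g = 9.81 × 4.14×10⁻⁵ / 1.32×10⁻⁴ = 3.07 m/s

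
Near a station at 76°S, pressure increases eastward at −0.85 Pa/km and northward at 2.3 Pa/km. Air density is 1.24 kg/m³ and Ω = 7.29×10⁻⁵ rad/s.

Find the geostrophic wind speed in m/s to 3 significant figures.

Coriolis parameter at 76°S:
f = 2Ω sin φ = 2 × 7.29×10⁻⁵ × sin 76° = 1.41×10⁻⁴ s⁻¹
In the Southern Hemisphere f is negative: f = −1.41×10⁻⁴ s⁻¹.
Component geostrophic relations (x east, y north):
u_g = −(1/(fρ)) ∂P/∂y,  v_g = (1/(fρ)) ∂P/∂x
u_g = −(2.3×10⁻³)/(−1.41×10⁻⁴ × 1.24) = 13.1 m/s;  v_g = (−0.85×10⁻³)/(−1.41×10⁻⁴ × 1.24) = 4.85 m/s
|V_g| = √(u_g² + v_g²) = 14.0 m/s

14.0 m/s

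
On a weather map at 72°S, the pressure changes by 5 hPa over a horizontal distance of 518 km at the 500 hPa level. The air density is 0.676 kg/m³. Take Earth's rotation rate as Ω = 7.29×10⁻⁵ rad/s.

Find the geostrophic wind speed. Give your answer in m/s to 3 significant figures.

10.3 m/s

Coriolis parameter at 72°S:
f = 2Ω sin φ = 2 × 7.29×10⁻⁵ × sin 72° = 1.39×10⁻⁴ s⁻¹
Pressure gradient: |∂P/∂n| = 500 Pa / 518000 m = 9.65×10⁻⁴ Pa/m
Geostrophic balance (pressure-gradient force = Coriolis force):
V_g = (1/(fρ)) |∂P/∂n| = 9.65×10⁻⁴ / (1.39×10⁻⁴ × 0.676) = 10.3 m/s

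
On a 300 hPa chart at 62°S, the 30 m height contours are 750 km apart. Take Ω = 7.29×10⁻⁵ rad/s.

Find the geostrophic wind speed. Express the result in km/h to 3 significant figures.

11.0 km/h

Coriolis parameter at 62°S:
f = 2Ω sin φ = 2 × 7.29×10⁻⁵ × sin 62° = 1.29×10⁻⁴ s⁻¹
Height gradient: |∂Z/∂n| = 30 m / 750000 m = 4.00×10⁻⁵
On a pressure surface, geostrophic balance gives V_g = (g/f)|∂Z/∂n|:
V_g = 9.81 × 4.00×10⁻⁵ / 1.29×10⁻⁴ = 3.05 m/s
Converting: 3.05 m/s × 3.6 = 11.0 km/h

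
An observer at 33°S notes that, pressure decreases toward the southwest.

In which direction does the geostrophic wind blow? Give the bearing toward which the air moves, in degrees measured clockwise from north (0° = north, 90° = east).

135°

The pressure-gradient force points toward the southwest (bearing 225°).
Geostrophic balance: in the Southern Hemisphere the Coriolis force deflects motion to the left, so the geostrophic wind blows 90° to the left of the pressure-gradient force (low pressure on the right).
Rotating 225° by 90° counterclockwise gives 135° — the wind blows toward the southeast.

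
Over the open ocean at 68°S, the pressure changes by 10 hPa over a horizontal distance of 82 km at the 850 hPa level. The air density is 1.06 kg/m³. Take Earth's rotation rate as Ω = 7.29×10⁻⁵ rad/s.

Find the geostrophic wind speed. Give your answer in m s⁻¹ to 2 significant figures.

85 m s⁻¹

Coriolis parameter at 68°S:
f = 2Ω sin φ = 2 × 7.29×10⁻⁵ × sin 68° = 1.35×10⁻⁴ s⁻¹
Pressure gradient: |∂P/∂n| = 1000 Pa / 82000 m = 1.22×10⁻² Pa/m
Geostrophic balance (pressure-gradient force = Coriolis force):
V_g = (1/(fρ)) |∂P/∂n| = 1.22×10⁻² / (1.35×10⁻⁴ × 1.06) = 85.1 m/s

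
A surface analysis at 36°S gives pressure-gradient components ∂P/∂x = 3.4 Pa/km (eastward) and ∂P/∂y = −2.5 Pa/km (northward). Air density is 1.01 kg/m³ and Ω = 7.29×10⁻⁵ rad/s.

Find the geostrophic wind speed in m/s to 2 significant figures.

49 m/s

Coriolis parameter at 36°S:
f = 2Ω sin φ = 2 × 7.29×10⁻⁵ × sin 36° = 8.57×10⁻⁵ s⁻¹
In the Southern Hemisphere f is negative: f = −8.57×10⁻⁵ s⁻¹.
Component geostrophic relations (x east, y north):
u_g = −(1/(fρ)) ∂P/∂y,  v_g = (1/(fρ)) ∂P/∂x
u_g = −(−2.5×10⁻³)/(−8.57×10⁻⁵ × 1.01) = −28.9 m/s;  v_g = (3.4×10⁻³)/(−8.57×10⁻⁵ × 1.01) = −39.3 m/s
|V_g| = √(u_g² + v_g²) = 48.8 m/s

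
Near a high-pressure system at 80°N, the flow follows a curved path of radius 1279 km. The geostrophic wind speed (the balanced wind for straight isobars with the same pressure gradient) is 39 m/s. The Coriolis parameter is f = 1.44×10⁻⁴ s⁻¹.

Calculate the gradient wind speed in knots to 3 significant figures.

109 knots

Around a high, pressure-gradient force acts outward with centrifugal, so Coriolis balances both:
fV = (1/ρ)|∂P/∂n| + V²/R  →  V² − fR·V + fR·V_g = 0
With fR = 1.44×10⁻⁴ × 1279×10³ m = 184 m/s:
V = [fR − √((fR)² − 4 fR V_g)]/2 = [184 − √(184² − 4×184×39)]/2 = 56.1 m/s
Supergeostrophic (V > V_g = 39 m/s), as expected around a high.
Converting: 56.1 m/s × 1.944 = 109 knots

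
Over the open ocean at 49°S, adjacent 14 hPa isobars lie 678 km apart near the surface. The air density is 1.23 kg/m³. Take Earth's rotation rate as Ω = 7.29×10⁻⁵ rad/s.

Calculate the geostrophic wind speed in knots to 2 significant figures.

30 knots

Coriolis parameter at 49°S:
f = 2Ω sin φ = 2 × 7.29×10⁻⁵ × sin 49° = 1.10×10⁻⁴ s⁻¹
Pressure gradient: |∂P/∂n| = 1400 Pa / 678000 m = 2.06×10⁻³ Pa/m
Geostrophic balance (pressure-gradient force = Coriolis force):
V_g = (1/(fρ)) |∂P/∂n| = 2.06×10⁻³ / (1.10×10⁻⁴ × 1.23) = 15.3 m/s
Converting: 15.3 m/s × 1.944 = 30 knots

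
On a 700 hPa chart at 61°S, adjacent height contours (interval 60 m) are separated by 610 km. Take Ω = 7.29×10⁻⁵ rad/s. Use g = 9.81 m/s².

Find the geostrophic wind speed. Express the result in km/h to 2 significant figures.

27 km/h

Coriolis parameter at 61°S:
f = 2Ω sin φ = 2 × 7.29×10⁻⁵ × sin 61° = 1.28×10⁻⁴ s⁻¹
Height gradient: |∂Z/∂n| = 60 m / 610000 m = 9.84×10⁻⁵
On a pressure surface, geostrophic balance gives V_g = (g/f)|∂Z/∂n|:
V_g = 9.81 × 9.84×10⁻⁵ / 1.28×10⁻⁴ = 7.57 m/s
Converting: 7.57 m/s × 3.6 = 27 km/h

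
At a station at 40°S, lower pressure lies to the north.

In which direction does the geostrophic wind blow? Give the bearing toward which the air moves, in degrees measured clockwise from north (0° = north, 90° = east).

270°

The pressure-gradient force points toward the north (bearing 000°).
Geostrophic balance: in the Southern Hemisphere the Coriolis force deflects motion to the left, so the geostrophic wind blows 90° to the left of the pressure-gradient force (low pressure on the right).
Rotating 000° by 90° counterclockwise gives 270° — the wind blows toward the west.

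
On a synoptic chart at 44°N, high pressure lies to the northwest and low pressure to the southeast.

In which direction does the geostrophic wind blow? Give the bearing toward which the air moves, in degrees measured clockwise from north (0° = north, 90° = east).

The pressure-gradient force points toward the southeast (bearing 135°).
Geostrophic balance: in the Northern Hemisphere the Coriolis force deflects motion to the right, so the geostrophic wind blows 90° to the right of the pressure-gradient force (low pressure on the left).
Rotating 135° by 90° clockwise gives 225° — the wind blows toward the southwest.

225°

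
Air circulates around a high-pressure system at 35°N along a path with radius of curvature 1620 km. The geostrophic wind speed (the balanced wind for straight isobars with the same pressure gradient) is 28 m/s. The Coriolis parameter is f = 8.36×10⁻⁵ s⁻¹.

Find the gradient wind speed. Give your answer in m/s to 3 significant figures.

39.5 m/s

Around a high, pressure-gradient force acts outward with centrifugal, so Coriolis balances both:
fV = (1/ρ)|∂P/∂n| + V²/R  →  V² − fR·V + fR·V_g = 0
With fR = 8.36×10⁻⁵ × 1620×10³ m = 135 m/s:
V = [fR − √((fR)² − 4 fR V_g)]/2 = [135 − √(135² − 4×135×28)]/2 = 39.5 m/s
Supergeostrophic (V > V_g = 28 m/s), as expected around a high.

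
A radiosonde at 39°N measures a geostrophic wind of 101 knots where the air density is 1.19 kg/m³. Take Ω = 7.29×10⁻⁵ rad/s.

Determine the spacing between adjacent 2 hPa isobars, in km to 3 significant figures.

Coriolis parameter at 39°N:
f = 2Ω sin φ = 2 × 7.29×10⁻⁵ × sin 39° = 9.18×10⁻⁵ s⁻¹
Wind speed in SI: 101 knots = 52.0 m/s
Geostrophic balance rearranged: |∂P/∂n| = f ρ V_g
|∂P/∂n| = 9.18×10⁻⁵ × 1.19 × 52.0 = 5.67×10⁻³ Pa/m
Isobar spacing: Δn = ΔP/|∂P/∂n| = 200 Pa / 5.67×10⁻³ Pa/m = 35253 m ≈ 35.3 km

35.3 km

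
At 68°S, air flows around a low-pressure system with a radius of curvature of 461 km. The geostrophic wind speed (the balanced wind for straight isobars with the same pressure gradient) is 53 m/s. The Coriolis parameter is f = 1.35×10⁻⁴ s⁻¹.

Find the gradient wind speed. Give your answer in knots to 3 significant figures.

Around a low, centrifugal force acts outward with Coriolis, so pressure-gradient force balances both:
(1/ρ)|∂P/∂n| = fV + V²/R  →  V² + fR·V − fR·V_g = 0
With fR = 1.35×10⁻⁴ × 461×10³ m = 62.2 m/s:
V = [−fR + √((fR)² + 4 fR V_g)]/2 = [−62.2 + √(62.2² + 4×62.2×53)]/2 = 34.2 m/s
Subgeostrophic (V < V_g = 53 m/s), as expected around a low.
Converting: 34.2 m/s × 1.944 = 66.5 knots

66.5 knots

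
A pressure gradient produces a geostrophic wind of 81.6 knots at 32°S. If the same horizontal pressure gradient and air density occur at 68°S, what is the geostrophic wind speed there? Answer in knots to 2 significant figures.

47 knots

With the same pressure gradient and density, V_g ∝ 1/f ∝ 1/sin φ.
V₂ = V₁ · sin φ₁ / sin φ₂ = 81.6 × sin 32° / sin 68°
V₂ = 81.6 × 0.5299/0.9272 = 47 knots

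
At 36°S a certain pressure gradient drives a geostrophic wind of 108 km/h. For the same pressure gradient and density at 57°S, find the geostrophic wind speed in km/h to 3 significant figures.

With the same pressure gradient and density, V_g ∝ 1/f ∝ 1/sin φ.
V₂ = V₁ · sin φ₁ / sin φ₂ = 108 × sin 36° / sin 57°
V₂ = 108 × 0.5878/0.8387 = 75.7 km/h

75.7 km/h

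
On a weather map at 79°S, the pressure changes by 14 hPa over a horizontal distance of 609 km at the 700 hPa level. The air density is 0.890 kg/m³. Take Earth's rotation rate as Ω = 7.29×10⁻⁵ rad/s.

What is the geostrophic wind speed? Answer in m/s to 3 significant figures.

Coriolis parameter at 79°S:
f = 2Ω sin φ = 2 × 7.29×10⁻⁵ × sin 79° = 1.43×10⁻⁴ s⁻¹
Pressure gradient: |∂P/∂n| = 1400 Pa / 609000 m = 2.30×10⁻³ Pa/m
Geostrophic balance (pressure-gradient force = Coriolis force):
V_g = (1/(fρ)) |∂P/∂n| = 2.30×10⁻³ / (1.43×10⁻⁴ × 0.890) = 18.0 m/s

18.0 m/s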